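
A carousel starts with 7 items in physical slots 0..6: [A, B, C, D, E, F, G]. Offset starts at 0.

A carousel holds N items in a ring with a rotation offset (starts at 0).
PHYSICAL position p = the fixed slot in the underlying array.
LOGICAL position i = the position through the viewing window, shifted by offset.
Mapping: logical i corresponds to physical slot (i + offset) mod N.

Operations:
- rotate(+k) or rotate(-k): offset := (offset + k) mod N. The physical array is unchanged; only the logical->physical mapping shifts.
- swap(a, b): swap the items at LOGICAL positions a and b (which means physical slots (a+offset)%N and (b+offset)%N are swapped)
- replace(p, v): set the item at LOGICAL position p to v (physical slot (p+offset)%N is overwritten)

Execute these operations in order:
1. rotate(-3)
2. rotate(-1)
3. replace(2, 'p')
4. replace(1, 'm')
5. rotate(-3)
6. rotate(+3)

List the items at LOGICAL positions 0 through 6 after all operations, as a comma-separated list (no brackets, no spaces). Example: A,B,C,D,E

Answer: D,m,p,G,A,B,C

Derivation:
After op 1 (rotate(-3)): offset=4, physical=[A,B,C,D,E,F,G], logical=[E,F,G,A,B,C,D]
After op 2 (rotate(-1)): offset=3, physical=[A,B,C,D,E,F,G], logical=[D,E,F,G,A,B,C]
After op 3 (replace(2, 'p')): offset=3, physical=[A,B,C,D,E,p,G], logical=[D,E,p,G,A,B,C]
After op 4 (replace(1, 'm')): offset=3, physical=[A,B,C,D,m,p,G], logical=[D,m,p,G,A,B,C]
After op 5 (rotate(-3)): offset=0, physical=[A,B,C,D,m,p,G], logical=[A,B,C,D,m,p,G]
After op 6 (rotate(+3)): offset=3, physical=[A,B,C,D,m,p,G], logical=[D,m,p,G,A,B,C]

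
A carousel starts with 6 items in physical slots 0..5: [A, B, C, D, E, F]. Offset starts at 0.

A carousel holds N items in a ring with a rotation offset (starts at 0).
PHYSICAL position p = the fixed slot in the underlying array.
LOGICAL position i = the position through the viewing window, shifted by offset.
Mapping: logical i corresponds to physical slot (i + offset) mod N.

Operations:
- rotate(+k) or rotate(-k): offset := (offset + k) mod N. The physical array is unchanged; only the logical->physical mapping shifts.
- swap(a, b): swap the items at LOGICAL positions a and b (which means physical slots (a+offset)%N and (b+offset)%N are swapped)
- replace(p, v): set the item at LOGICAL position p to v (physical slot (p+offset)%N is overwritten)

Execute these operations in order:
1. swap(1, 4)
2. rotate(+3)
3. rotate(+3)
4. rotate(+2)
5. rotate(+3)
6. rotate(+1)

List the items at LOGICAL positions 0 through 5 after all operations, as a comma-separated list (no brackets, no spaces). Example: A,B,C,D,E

Answer: A,E,C,D,B,F

Derivation:
After op 1 (swap(1, 4)): offset=0, physical=[A,E,C,D,B,F], logical=[A,E,C,D,B,F]
After op 2 (rotate(+3)): offset=3, physical=[A,E,C,D,B,F], logical=[D,B,F,A,E,C]
After op 3 (rotate(+3)): offset=0, physical=[A,E,C,D,B,F], logical=[A,E,C,D,B,F]
After op 4 (rotate(+2)): offset=2, physical=[A,E,C,D,B,F], logical=[C,D,B,F,A,E]
After op 5 (rotate(+3)): offset=5, physical=[A,E,C,D,B,F], logical=[F,A,E,C,D,B]
After op 6 (rotate(+1)): offset=0, physical=[A,E,C,D,B,F], logical=[A,E,C,D,B,F]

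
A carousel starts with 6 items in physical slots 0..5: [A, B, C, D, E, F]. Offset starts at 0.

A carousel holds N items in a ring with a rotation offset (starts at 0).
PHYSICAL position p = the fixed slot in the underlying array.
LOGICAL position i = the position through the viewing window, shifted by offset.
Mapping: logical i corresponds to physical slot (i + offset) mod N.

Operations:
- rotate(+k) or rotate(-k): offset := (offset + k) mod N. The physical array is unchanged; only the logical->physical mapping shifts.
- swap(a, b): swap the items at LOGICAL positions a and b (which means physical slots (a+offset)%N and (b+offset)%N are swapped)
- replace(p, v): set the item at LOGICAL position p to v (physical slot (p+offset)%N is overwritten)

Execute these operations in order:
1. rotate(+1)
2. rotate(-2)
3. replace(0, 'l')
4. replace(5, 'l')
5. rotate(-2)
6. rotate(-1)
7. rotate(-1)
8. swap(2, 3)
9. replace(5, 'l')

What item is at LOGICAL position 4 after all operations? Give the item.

Answer: l

Derivation:
After op 1 (rotate(+1)): offset=1, physical=[A,B,C,D,E,F], logical=[B,C,D,E,F,A]
After op 2 (rotate(-2)): offset=5, physical=[A,B,C,D,E,F], logical=[F,A,B,C,D,E]
After op 3 (replace(0, 'l')): offset=5, physical=[A,B,C,D,E,l], logical=[l,A,B,C,D,E]
After op 4 (replace(5, 'l')): offset=5, physical=[A,B,C,D,l,l], logical=[l,A,B,C,D,l]
After op 5 (rotate(-2)): offset=3, physical=[A,B,C,D,l,l], logical=[D,l,l,A,B,C]
After op 6 (rotate(-1)): offset=2, physical=[A,B,C,D,l,l], logical=[C,D,l,l,A,B]
After op 7 (rotate(-1)): offset=1, physical=[A,B,C,D,l,l], logical=[B,C,D,l,l,A]
After op 8 (swap(2, 3)): offset=1, physical=[A,B,C,l,D,l], logical=[B,C,l,D,l,A]
After op 9 (replace(5, 'l')): offset=1, physical=[l,B,C,l,D,l], logical=[B,C,l,D,l,l]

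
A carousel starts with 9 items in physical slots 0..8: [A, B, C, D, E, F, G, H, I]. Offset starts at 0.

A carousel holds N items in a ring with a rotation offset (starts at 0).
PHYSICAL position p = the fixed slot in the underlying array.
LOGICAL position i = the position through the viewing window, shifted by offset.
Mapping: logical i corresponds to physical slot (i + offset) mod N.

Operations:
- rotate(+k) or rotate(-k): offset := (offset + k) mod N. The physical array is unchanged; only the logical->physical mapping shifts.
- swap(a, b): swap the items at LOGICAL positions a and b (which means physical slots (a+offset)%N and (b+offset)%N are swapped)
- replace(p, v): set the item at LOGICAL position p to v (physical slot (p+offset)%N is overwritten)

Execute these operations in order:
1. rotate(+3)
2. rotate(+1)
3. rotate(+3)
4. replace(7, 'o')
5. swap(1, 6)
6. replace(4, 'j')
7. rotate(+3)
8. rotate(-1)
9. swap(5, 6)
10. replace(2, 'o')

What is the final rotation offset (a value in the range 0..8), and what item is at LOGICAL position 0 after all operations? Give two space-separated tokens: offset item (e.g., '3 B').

After op 1 (rotate(+3)): offset=3, physical=[A,B,C,D,E,F,G,H,I], logical=[D,E,F,G,H,I,A,B,C]
After op 2 (rotate(+1)): offset=4, physical=[A,B,C,D,E,F,G,H,I], logical=[E,F,G,H,I,A,B,C,D]
After op 3 (rotate(+3)): offset=7, physical=[A,B,C,D,E,F,G,H,I], logical=[H,I,A,B,C,D,E,F,G]
After op 4 (replace(7, 'o')): offset=7, physical=[A,B,C,D,E,o,G,H,I], logical=[H,I,A,B,C,D,E,o,G]
After op 5 (swap(1, 6)): offset=7, physical=[A,B,C,D,I,o,G,H,E], logical=[H,E,A,B,C,D,I,o,G]
After op 6 (replace(4, 'j')): offset=7, physical=[A,B,j,D,I,o,G,H,E], logical=[H,E,A,B,j,D,I,o,G]
After op 7 (rotate(+3)): offset=1, physical=[A,B,j,D,I,o,G,H,E], logical=[B,j,D,I,o,G,H,E,A]
After op 8 (rotate(-1)): offset=0, physical=[A,B,j,D,I,o,G,H,E], logical=[A,B,j,D,I,o,G,H,E]
After op 9 (swap(5, 6)): offset=0, physical=[A,B,j,D,I,G,o,H,E], logical=[A,B,j,D,I,G,o,H,E]
After op 10 (replace(2, 'o')): offset=0, physical=[A,B,o,D,I,G,o,H,E], logical=[A,B,o,D,I,G,o,H,E]

Answer: 0 A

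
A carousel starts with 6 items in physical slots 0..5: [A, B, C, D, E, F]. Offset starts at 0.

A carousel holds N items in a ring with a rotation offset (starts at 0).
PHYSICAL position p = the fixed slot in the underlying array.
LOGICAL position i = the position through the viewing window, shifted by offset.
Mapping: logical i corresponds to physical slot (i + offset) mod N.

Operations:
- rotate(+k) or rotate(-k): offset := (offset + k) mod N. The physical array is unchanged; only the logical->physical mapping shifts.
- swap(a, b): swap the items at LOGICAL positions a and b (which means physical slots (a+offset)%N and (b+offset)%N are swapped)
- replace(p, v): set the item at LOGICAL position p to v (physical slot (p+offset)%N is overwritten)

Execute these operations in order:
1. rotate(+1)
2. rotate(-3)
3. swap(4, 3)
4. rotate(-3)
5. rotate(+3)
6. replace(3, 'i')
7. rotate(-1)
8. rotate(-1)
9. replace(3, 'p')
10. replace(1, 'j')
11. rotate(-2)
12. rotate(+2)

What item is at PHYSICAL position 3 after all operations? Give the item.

After op 1 (rotate(+1)): offset=1, physical=[A,B,C,D,E,F], logical=[B,C,D,E,F,A]
After op 2 (rotate(-3)): offset=4, physical=[A,B,C,D,E,F], logical=[E,F,A,B,C,D]
After op 3 (swap(4, 3)): offset=4, physical=[A,C,B,D,E,F], logical=[E,F,A,C,B,D]
After op 4 (rotate(-3)): offset=1, physical=[A,C,B,D,E,F], logical=[C,B,D,E,F,A]
After op 5 (rotate(+3)): offset=4, physical=[A,C,B,D,E,F], logical=[E,F,A,C,B,D]
After op 6 (replace(3, 'i')): offset=4, physical=[A,i,B,D,E,F], logical=[E,F,A,i,B,D]
After op 7 (rotate(-1)): offset=3, physical=[A,i,B,D,E,F], logical=[D,E,F,A,i,B]
After op 8 (rotate(-1)): offset=2, physical=[A,i,B,D,E,F], logical=[B,D,E,F,A,i]
After op 9 (replace(3, 'p')): offset=2, physical=[A,i,B,D,E,p], logical=[B,D,E,p,A,i]
After op 10 (replace(1, 'j')): offset=2, physical=[A,i,B,j,E,p], logical=[B,j,E,p,A,i]
After op 11 (rotate(-2)): offset=0, physical=[A,i,B,j,E,p], logical=[A,i,B,j,E,p]
After op 12 (rotate(+2)): offset=2, physical=[A,i,B,j,E,p], logical=[B,j,E,p,A,i]

Answer: j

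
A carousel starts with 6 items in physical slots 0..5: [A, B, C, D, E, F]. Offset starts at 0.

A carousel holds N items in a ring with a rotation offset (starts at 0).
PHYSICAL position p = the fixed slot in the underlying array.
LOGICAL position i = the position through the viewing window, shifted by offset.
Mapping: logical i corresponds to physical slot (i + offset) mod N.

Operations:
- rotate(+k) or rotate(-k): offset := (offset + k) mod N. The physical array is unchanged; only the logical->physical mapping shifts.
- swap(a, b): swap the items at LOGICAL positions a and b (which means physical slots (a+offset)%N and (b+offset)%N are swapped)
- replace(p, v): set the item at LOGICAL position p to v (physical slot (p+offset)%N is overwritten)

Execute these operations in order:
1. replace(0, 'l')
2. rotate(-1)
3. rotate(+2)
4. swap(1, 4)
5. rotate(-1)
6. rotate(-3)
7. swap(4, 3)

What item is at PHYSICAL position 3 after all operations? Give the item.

After op 1 (replace(0, 'l')): offset=0, physical=[l,B,C,D,E,F], logical=[l,B,C,D,E,F]
After op 2 (rotate(-1)): offset=5, physical=[l,B,C,D,E,F], logical=[F,l,B,C,D,E]
After op 3 (rotate(+2)): offset=1, physical=[l,B,C,D,E,F], logical=[B,C,D,E,F,l]
After op 4 (swap(1, 4)): offset=1, physical=[l,B,F,D,E,C], logical=[B,F,D,E,C,l]
After op 5 (rotate(-1)): offset=0, physical=[l,B,F,D,E,C], logical=[l,B,F,D,E,C]
After op 6 (rotate(-3)): offset=3, physical=[l,B,F,D,E,C], logical=[D,E,C,l,B,F]
After op 7 (swap(4, 3)): offset=3, physical=[B,l,F,D,E,C], logical=[D,E,C,B,l,F]

Answer: D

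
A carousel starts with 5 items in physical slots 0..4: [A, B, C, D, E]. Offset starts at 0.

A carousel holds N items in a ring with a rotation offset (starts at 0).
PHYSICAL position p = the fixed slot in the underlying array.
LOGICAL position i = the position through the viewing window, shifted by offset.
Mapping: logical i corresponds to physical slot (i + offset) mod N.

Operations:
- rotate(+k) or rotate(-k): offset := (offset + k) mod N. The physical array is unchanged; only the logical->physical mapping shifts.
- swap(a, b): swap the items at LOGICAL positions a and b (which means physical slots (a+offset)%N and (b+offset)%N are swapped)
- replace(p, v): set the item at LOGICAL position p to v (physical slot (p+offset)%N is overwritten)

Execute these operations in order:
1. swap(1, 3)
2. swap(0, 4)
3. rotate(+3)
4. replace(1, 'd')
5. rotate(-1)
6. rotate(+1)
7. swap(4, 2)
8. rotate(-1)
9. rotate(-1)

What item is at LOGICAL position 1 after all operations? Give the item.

Answer: E

Derivation:
After op 1 (swap(1, 3)): offset=0, physical=[A,D,C,B,E], logical=[A,D,C,B,E]
After op 2 (swap(0, 4)): offset=0, physical=[E,D,C,B,A], logical=[E,D,C,B,A]
After op 3 (rotate(+3)): offset=3, physical=[E,D,C,B,A], logical=[B,A,E,D,C]
After op 4 (replace(1, 'd')): offset=3, physical=[E,D,C,B,d], logical=[B,d,E,D,C]
After op 5 (rotate(-1)): offset=2, physical=[E,D,C,B,d], logical=[C,B,d,E,D]
After op 6 (rotate(+1)): offset=3, physical=[E,D,C,B,d], logical=[B,d,E,D,C]
After op 7 (swap(4, 2)): offset=3, physical=[C,D,E,B,d], logical=[B,d,C,D,E]
After op 8 (rotate(-1)): offset=2, physical=[C,D,E,B,d], logical=[E,B,d,C,D]
After op 9 (rotate(-1)): offset=1, physical=[C,D,E,B,d], logical=[D,E,B,d,C]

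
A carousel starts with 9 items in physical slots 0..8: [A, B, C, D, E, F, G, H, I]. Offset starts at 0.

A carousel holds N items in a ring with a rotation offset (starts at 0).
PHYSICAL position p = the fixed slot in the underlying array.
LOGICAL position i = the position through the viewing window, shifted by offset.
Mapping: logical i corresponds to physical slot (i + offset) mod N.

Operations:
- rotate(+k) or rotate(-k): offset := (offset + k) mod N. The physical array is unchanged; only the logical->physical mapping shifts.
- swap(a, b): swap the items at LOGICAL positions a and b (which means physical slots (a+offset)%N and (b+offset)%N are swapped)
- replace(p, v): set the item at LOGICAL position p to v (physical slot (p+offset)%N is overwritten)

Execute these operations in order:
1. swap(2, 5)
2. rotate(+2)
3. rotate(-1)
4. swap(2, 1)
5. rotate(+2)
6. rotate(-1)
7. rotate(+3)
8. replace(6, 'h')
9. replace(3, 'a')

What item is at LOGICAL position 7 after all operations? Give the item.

Answer: F

Derivation:
After op 1 (swap(2, 5)): offset=0, physical=[A,B,F,D,E,C,G,H,I], logical=[A,B,F,D,E,C,G,H,I]
After op 2 (rotate(+2)): offset=2, physical=[A,B,F,D,E,C,G,H,I], logical=[F,D,E,C,G,H,I,A,B]
After op 3 (rotate(-1)): offset=1, physical=[A,B,F,D,E,C,G,H,I], logical=[B,F,D,E,C,G,H,I,A]
After op 4 (swap(2, 1)): offset=1, physical=[A,B,D,F,E,C,G,H,I], logical=[B,D,F,E,C,G,H,I,A]
After op 5 (rotate(+2)): offset=3, physical=[A,B,D,F,E,C,G,H,I], logical=[F,E,C,G,H,I,A,B,D]
After op 6 (rotate(-1)): offset=2, physical=[A,B,D,F,E,C,G,H,I], logical=[D,F,E,C,G,H,I,A,B]
After op 7 (rotate(+3)): offset=5, physical=[A,B,D,F,E,C,G,H,I], logical=[C,G,H,I,A,B,D,F,E]
After op 8 (replace(6, 'h')): offset=5, physical=[A,B,h,F,E,C,G,H,I], logical=[C,G,H,I,A,B,h,F,E]
After op 9 (replace(3, 'a')): offset=5, physical=[A,B,h,F,E,C,G,H,a], logical=[C,G,H,a,A,B,h,F,E]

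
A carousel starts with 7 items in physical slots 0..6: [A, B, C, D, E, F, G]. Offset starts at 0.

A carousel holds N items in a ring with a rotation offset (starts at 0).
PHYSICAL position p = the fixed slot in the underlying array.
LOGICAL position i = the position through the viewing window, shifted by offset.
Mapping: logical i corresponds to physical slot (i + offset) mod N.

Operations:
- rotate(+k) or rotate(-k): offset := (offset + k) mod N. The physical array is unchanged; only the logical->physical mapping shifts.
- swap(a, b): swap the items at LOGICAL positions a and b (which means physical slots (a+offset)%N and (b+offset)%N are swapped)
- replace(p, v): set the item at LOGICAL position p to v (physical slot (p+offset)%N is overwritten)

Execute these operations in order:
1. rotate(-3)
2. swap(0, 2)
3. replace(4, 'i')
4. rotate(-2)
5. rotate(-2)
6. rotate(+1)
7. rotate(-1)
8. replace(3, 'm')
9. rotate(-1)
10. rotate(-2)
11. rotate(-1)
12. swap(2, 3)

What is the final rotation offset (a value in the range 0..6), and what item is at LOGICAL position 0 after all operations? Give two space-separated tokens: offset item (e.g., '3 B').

After op 1 (rotate(-3)): offset=4, physical=[A,B,C,D,E,F,G], logical=[E,F,G,A,B,C,D]
After op 2 (swap(0, 2)): offset=4, physical=[A,B,C,D,G,F,E], logical=[G,F,E,A,B,C,D]
After op 3 (replace(4, 'i')): offset=4, physical=[A,i,C,D,G,F,E], logical=[G,F,E,A,i,C,D]
After op 4 (rotate(-2)): offset=2, physical=[A,i,C,D,G,F,E], logical=[C,D,G,F,E,A,i]
After op 5 (rotate(-2)): offset=0, physical=[A,i,C,D,G,F,E], logical=[A,i,C,D,G,F,E]
After op 6 (rotate(+1)): offset=1, physical=[A,i,C,D,G,F,E], logical=[i,C,D,G,F,E,A]
After op 7 (rotate(-1)): offset=0, physical=[A,i,C,D,G,F,E], logical=[A,i,C,D,G,F,E]
After op 8 (replace(3, 'm')): offset=0, physical=[A,i,C,m,G,F,E], logical=[A,i,C,m,G,F,E]
After op 9 (rotate(-1)): offset=6, physical=[A,i,C,m,G,F,E], logical=[E,A,i,C,m,G,F]
After op 10 (rotate(-2)): offset=4, physical=[A,i,C,m,G,F,E], logical=[G,F,E,A,i,C,m]
After op 11 (rotate(-1)): offset=3, physical=[A,i,C,m,G,F,E], logical=[m,G,F,E,A,i,C]
After op 12 (swap(2, 3)): offset=3, physical=[A,i,C,m,G,E,F], logical=[m,G,E,F,A,i,C]

Answer: 3 m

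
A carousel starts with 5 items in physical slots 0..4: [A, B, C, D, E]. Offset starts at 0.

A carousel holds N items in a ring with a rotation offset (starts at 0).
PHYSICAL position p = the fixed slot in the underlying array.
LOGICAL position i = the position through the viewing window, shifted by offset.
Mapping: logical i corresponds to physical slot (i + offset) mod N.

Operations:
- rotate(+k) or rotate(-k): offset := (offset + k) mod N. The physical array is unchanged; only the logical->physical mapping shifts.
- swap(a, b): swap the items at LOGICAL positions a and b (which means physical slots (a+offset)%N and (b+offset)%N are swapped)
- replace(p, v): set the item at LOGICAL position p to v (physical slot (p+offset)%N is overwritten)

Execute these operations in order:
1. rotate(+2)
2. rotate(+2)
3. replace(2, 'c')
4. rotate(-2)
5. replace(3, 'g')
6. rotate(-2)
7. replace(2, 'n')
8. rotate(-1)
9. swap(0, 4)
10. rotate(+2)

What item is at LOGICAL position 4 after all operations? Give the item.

Answer: g

Derivation:
After op 1 (rotate(+2)): offset=2, physical=[A,B,C,D,E], logical=[C,D,E,A,B]
After op 2 (rotate(+2)): offset=4, physical=[A,B,C,D,E], logical=[E,A,B,C,D]
After op 3 (replace(2, 'c')): offset=4, physical=[A,c,C,D,E], logical=[E,A,c,C,D]
After op 4 (rotate(-2)): offset=2, physical=[A,c,C,D,E], logical=[C,D,E,A,c]
After op 5 (replace(3, 'g')): offset=2, physical=[g,c,C,D,E], logical=[C,D,E,g,c]
After op 6 (rotate(-2)): offset=0, physical=[g,c,C,D,E], logical=[g,c,C,D,E]
After op 7 (replace(2, 'n')): offset=0, physical=[g,c,n,D,E], logical=[g,c,n,D,E]
After op 8 (rotate(-1)): offset=4, physical=[g,c,n,D,E], logical=[E,g,c,n,D]
After op 9 (swap(0, 4)): offset=4, physical=[g,c,n,E,D], logical=[D,g,c,n,E]
After op 10 (rotate(+2)): offset=1, physical=[g,c,n,E,D], logical=[c,n,E,D,g]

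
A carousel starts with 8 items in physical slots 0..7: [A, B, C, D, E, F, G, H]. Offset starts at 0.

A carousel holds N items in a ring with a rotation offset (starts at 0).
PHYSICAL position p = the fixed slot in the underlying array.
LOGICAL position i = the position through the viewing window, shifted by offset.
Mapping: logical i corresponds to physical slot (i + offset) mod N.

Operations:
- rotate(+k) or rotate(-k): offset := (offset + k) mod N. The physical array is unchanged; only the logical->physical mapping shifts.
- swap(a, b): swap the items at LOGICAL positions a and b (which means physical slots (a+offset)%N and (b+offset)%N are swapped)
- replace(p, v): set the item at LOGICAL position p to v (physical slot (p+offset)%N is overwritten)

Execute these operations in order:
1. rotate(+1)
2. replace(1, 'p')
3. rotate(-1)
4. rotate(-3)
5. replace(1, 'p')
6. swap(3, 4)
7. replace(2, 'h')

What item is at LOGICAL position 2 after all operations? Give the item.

Answer: h

Derivation:
After op 1 (rotate(+1)): offset=1, physical=[A,B,C,D,E,F,G,H], logical=[B,C,D,E,F,G,H,A]
After op 2 (replace(1, 'p')): offset=1, physical=[A,B,p,D,E,F,G,H], logical=[B,p,D,E,F,G,H,A]
After op 3 (rotate(-1)): offset=0, physical=[A,B,p,D,E,F,G,H], logical=[A,B,p,D,E,F,G,H]
After op 4 (rotate(-3)): offset=5, physical=[A,B,p,D,E,F,G,H], logical=[F,G,H,A,B,p,D,E]
After op 5 (replace(1, 'p')): offset=5, physical=[A,B,p,D,E,F,p,H], logical=[F,p,H,A,B,p,D,E]
After op 6 (swap(3, 4)): offset=5, physical=[B,A,p,D,E,F,p,H], logical=[F,p,H,B,A,p,D,E]
After op 7 (replace(2, 'h')): offset=5, physical=[B,A,p,D,E,F,p,h], logical=[F,p,h,B,A,p,D,E]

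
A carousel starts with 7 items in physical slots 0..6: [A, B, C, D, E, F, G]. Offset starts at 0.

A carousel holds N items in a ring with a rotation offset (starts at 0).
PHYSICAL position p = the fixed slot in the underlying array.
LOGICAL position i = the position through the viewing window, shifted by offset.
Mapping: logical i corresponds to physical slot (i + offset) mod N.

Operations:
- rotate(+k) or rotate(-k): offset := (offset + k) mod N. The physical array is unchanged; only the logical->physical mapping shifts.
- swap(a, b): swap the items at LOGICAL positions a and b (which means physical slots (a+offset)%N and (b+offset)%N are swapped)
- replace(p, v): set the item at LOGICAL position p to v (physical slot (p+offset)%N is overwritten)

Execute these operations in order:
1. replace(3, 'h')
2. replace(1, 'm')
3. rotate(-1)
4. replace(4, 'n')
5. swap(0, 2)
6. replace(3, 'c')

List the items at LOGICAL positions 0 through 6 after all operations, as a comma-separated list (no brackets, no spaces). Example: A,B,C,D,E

After op 1 (replace(3, 'h')): offset=0, physical=[A,B,C,h,E,F,G], logical=[A,B,C,h,E,F,G]
After op 2 (replace(1, 'm')): offset=0, physical=[A,m,C,h,E,F,G], logical=[A,m,C,h,E,F,G]
After op 3 (rotate(-1)): offset=6, physical=[A,m,C,h,E,F,G], logical=[G,A,m,C,h,E,F]
After op 4 (replace(4, 'n')): offset=6, physical=[A,m,C,n,E,F,G], logical=[G,A,m,C,n,E,F]
After op 5 (swap(0, 2)): offset=6, physical=[A,G,C,n,E,F,m], logical=[m,A,G,C,n,E,F]
After op 6 (replace(3, 'c')): offset=6, physical=[A,G,c,n,E,F,m], logical=[m,A,G,c,n,E,F]

Answer: m,A,G,c,n,E,F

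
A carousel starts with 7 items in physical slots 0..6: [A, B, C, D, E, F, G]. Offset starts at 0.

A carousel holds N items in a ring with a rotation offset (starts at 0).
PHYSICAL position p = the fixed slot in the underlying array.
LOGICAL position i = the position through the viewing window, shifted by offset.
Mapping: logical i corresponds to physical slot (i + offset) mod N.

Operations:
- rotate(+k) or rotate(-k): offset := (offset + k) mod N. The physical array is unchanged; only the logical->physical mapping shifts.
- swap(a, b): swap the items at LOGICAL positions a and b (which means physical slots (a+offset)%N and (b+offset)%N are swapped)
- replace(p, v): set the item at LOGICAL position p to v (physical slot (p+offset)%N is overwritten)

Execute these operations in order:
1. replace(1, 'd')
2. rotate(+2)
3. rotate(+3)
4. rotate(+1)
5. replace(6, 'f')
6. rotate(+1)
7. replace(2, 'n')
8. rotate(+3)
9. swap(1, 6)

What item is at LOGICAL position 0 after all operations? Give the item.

Answer: D

Derivation:
After op 1 (replace(1, 'd')): offset=0, physical=[A,d,C,D,E,F,G], logical=[A,d,C,D,E,F,G]
After op 2 (rotate(+2)): offset=2, physical=[A,d,C,D,E,F,G], logical=[C,D,E,F,G,A,d]
After op 3 (rotate(+3)): offset=5, physical=[A,d,C,D,E,F,G], logical=[F,G,A,d,C,D,E]
After op 4 (rotate(+1)): offset=6, physical=[A,d,C,D,E,F,G], logical=[G,A,d,C,D,E,F]
After op 5 (replace(6, 'f')): offset=6, physical=[A,d,C,D,E,f,G], logical=[G,A,d,C,D,E,f]
After op 6 (rotate(+1)): offset=0, physical=[A,d,C,D,E,f,G], logical=[A,d,C,D,E,f,G]
After op 7 (replace(2, 'n')): offset=0, physical=[A,d,n,D,E,f,G], logical=[A,d,n,D,E,f,G]
After op 8 (rotate(+3)): offset=3, physical=[A,d,n,D,E,f,G], logical=[D,E,f,G,A,d,n]
After op 9 (swap(1, 6)): offset=3, physical=[A,d,E,D,n,f,G], logical=[D,n,f,G,A,d,E]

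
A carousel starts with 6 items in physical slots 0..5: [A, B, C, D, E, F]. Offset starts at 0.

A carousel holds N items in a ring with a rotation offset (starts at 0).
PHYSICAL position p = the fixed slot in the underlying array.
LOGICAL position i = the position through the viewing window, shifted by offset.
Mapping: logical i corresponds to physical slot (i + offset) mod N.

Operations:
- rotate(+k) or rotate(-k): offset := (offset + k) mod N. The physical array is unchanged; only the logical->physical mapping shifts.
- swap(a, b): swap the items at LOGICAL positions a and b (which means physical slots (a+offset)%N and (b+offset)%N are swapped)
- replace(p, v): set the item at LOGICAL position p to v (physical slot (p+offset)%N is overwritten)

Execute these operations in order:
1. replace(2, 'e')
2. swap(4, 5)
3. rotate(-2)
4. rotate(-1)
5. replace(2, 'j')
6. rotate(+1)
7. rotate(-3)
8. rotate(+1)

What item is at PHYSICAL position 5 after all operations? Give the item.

After op 1 (replace(2, 'e')): offset=0, physical=[A,B,e,D,E,F], logical=[A,B,e,D,E,F]
After op 2 (swap(4, 5)): offset=0, physical=[A,B,e,D,F,E], logical=[A,B,e,D,F,E]
After op 3 (rotate(-2)): offset=4, physical=[A,B,e,D,F,E], logical=[F,E,A,B,e,D]
After op 4 (rotate(-1)): offset=3, physical=[A,B,e,D,F,E], logical=[D,F,E,A,B,e]
After op 5 (replace(2, 'j')): offset=3, physical=[A,B,e,D,F,j], logical=[D,F,j,A,B,e]
After op 6 (rotate(+1)): offset=4, physical=[A,B,e,D,F,j], logical=[F,j,A,B,e,D]
After op 7 (rotate(-3)): offset=1, physical=[A,B,e,D,F,j], logical=[B,e,D,F,j,A]
After op 8 (rotate(+1)): offset=2, physical=[A,B,e,D,F,j], logical=[e,D,F,j,A,B]

Answer: j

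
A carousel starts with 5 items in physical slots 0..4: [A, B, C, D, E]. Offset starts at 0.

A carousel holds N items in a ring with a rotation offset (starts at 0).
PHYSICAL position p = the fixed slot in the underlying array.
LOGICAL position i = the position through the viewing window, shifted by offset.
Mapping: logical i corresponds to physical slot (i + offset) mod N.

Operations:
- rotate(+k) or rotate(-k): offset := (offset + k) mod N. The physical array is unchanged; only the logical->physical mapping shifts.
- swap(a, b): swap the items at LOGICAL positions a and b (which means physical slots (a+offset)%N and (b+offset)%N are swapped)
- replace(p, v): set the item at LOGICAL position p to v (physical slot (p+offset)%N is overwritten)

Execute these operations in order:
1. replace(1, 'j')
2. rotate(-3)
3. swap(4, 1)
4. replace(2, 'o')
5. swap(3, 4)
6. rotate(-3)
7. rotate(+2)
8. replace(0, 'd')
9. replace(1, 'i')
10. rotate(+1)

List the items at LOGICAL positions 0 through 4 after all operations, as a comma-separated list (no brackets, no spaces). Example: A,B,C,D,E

Answer: i,j,o,D,d

Derivation:
After op 1 (replace(1, 'j')): offset=0, physical=[A,j,C,D,E], logical=[A,j,C,D,E]
After op 2 (rotate(-3)): offset=2, physical=[A,j,C,D,E], logical=[C,D,E,A,j]
After op 3 (swap(4, 1)): offset=2, physical=[A,D,C,j,E], logical=[C,j,E,A,D]
After op 4 (replace(2, 'o')): offset=2, physical=[A,D,C,j,o], logical=[C,j,o,A,D]
After op 5 (swap(3, 4)): offset=2, physical=[D,A,C,j,o], logical=[C,j,o,D,A]
After op 6 (rotate(-3)): offset=4, physical=[D,A,C,j,o], logical=[o,D,A,C,j]
After op 7 (rotate(+2)): offset=1, physical=[D,A,C,j,o], logical=[A,C,j,o,D]
After op 8 (replace(0, 'd')): offset=1, physical=[D,d,C,j,o], logical=[d,C,j,o,D]
After op 9 (replace(1, 'i')): offset=1, physical=[D,d,i,j,o], logical=[d,i,j,o,D]
After op 10 (rotate(+1)): offset=2, physical=[D,d,i,j,o], logical=[i,j,o,D,d]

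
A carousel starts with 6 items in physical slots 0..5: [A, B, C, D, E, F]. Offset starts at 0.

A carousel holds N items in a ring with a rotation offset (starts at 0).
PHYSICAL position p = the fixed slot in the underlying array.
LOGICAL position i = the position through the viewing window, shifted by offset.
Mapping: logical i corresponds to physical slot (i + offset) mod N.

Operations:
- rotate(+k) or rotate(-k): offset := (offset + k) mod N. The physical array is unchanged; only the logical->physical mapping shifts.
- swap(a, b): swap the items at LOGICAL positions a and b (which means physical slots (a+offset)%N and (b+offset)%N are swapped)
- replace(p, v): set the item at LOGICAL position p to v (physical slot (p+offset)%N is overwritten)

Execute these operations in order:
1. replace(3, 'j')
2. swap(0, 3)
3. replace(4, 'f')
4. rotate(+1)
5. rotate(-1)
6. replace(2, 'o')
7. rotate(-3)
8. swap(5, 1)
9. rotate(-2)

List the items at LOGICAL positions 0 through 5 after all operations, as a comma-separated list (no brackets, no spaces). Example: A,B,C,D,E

After op 1 (replace(3, 'j')): offset=0, physical=[A,B,C,j,E,F], logical=[A,B,C,j,E,F]
After op 2 (swap(0, 3)): offset=0, physical=[j,B,C,A,E,F], logical=[j,B,C,A,E,F]
After op 3 (replace(4, 'f')): offset=0, physical=[j,B,C,A,f,F], logical=[j,B,C,A,f,F]
After op 4 (rotate(+1)): offset=1, physical=[j,B,C,A,f,F], logical=[B,C,A,f,F,j]
After op 5 (rotate(-1)): offset=0, physical=[j,B,C,A,f,F], logical=[j,B,C,A,f,F]
After op 6 (replace(2, 'o')): offset=0, physical=[j,B,o,A,f,F], logical=[j,B,o,A,f,F]
After op 7 (rotate(-3)): offset=3, physical=[j,B,o,A,f,F], logical=[A,f,F,j,B,o]
After op 8 (swap(5, 1)): offset=3, physical=[j,B,f,A,o,F], logical=[A,o,F,j,B,f]
After op 9 (rotate(-2)): offset=1, physical=[j,B,f,A,o,F], logical=[B,f,A,o,F,j]

Answer: B,f,A,o,F,j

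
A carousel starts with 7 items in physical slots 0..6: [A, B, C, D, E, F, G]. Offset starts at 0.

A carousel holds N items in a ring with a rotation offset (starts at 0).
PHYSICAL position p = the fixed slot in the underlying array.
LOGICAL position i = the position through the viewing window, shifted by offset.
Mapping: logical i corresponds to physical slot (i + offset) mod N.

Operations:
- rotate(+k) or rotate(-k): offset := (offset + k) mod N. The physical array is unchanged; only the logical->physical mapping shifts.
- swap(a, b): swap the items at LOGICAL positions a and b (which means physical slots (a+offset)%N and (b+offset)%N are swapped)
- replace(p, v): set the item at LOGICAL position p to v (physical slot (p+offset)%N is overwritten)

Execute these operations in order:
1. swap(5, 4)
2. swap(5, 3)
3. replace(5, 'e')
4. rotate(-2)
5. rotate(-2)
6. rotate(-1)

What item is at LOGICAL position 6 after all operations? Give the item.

After op 1 (swap(5, 4)): offset=0, physical=[A,B,C,D,F,E,G], logical=[A,B,C,D,F,E,G]
After op 2 (swap(5, 3)): offset=0, physical=[A,B,C,E,F,D,G], logical=[A,B,C,E,F,D,G]
After op 3 (replace(5, 'e')): offset=0, physical=[A,B,C,E,F,e,G], logical=[A,B,C,E,F,e,G]
After op 4 (rotate(-2)): offset=5, physical=[A,B,C,E,F,e,G], logical=[e,G,A,B,C,E,F]
After op 5 (rotate(-2)): offset=3, physical=[A,B,C,E,F,e,G], logical=[E,F,e,G,A,B,C]
After op 6 (rotate(-1)): offset=2, physical=[A,B,C,E,F,e,G], logical=[C,E,F,e,G,A,B]

Answer: B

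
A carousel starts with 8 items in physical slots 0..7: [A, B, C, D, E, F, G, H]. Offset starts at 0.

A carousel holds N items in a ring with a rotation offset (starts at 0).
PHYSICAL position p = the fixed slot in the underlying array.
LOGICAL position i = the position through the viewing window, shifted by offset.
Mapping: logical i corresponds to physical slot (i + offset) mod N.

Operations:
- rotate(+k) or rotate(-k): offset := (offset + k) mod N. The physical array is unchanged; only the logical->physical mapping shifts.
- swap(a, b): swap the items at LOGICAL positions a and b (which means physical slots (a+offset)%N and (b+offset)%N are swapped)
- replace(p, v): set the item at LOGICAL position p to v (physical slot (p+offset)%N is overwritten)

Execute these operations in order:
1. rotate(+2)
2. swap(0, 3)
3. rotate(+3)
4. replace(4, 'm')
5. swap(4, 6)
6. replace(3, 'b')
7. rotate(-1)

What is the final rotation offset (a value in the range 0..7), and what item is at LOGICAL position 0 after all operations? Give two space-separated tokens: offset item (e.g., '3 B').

After op 1 (rotate(+2)): offset=2, physical=[A,B,C,D,E,F,G,H], logical=[C,D,E,F,G,H,A,B]
After op 2 (swap(0, 3)): offset=2, physical=[A,B,F,D,E,C,G,H], logical=[F,D,E,C,G,H,A,B]
After op 3 (rotate(+3)): offset=5, physical=[A,B,F,D,E,C,G,H], logical=[C,G,H,A,B,F,D,E]
After op 4 (replace(4, 'm')): offset=5, physical=[A,m,F,D,E,C,G,H], logical=[C,G,H,A,m,F,D,E]
After op 5 (swap(4, 6)): offset=5, physical=[A,D,F,m,E,C,G,H], logical=[C,G,H,A,D,F,m,E]
After op 6 (replace(3, 'b')): offset=5, physical=[b,D,F,m,E,C,G,H], logical=[C,G,H,b,D,F,m,E]
After op 7 (rotate(-1)): offset=4, physical=[b,D,F,m,E,C,G,H], logical=[E,C,G,H,b,D,F,m]

Answer: 4 E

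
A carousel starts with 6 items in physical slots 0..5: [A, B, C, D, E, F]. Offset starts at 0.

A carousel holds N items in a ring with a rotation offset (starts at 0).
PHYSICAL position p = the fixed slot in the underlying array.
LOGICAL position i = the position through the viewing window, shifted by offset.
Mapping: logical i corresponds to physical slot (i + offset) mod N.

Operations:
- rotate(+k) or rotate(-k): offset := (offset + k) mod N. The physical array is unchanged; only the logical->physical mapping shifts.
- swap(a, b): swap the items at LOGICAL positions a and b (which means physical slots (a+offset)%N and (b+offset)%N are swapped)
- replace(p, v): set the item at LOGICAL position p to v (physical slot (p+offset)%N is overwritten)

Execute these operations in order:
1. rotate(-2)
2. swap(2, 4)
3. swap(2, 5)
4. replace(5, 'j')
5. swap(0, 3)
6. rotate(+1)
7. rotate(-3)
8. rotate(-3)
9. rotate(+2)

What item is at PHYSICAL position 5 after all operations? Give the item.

Answer: F

Derivation:
After op 1 (rotate(-2)): offset=4, physical=[A,B,C,D,E,F], logical=[E,F,A,B,C,D]
After op 2 (swap(2, 4)): offset=4, physical=[C,B,A,D,E,F], logical=[E,F,C,B,A,D]
After op 3 (swap(2, 5)): offset=4, physical=[D,B,A,C,E,F], logical=[E,F,D,B,A,C]
After op 4 (replace(5, 'j')): offset=4, physical=[D,B,A,j,E,F], logical=[E,F,D,B,A,j]
After op 5 (swap(0, 3)): offset=4, physical=[D,E,A,j,B,F], logical=[B,F,D,E,A,j]
After op 6 (rotate(+1)): offset=5, physical=[D,E,A,j,B,F], logical=[F,D,E,A,j,B]
After op 7 (rotate(-3)): offset=2, physical=[D,E,A,j,B,F], logical=[A,j,B,F,D,E]
After op 8 (rotate(-3)): offset=5, physical=[D,E,A,j,B,F], logical=[F,D,E,A,j,B]
After op 9 (rotate(+2)): offset=1, physical=[D,E,A,j,B,F], logical=[E,A,j,B,F,D]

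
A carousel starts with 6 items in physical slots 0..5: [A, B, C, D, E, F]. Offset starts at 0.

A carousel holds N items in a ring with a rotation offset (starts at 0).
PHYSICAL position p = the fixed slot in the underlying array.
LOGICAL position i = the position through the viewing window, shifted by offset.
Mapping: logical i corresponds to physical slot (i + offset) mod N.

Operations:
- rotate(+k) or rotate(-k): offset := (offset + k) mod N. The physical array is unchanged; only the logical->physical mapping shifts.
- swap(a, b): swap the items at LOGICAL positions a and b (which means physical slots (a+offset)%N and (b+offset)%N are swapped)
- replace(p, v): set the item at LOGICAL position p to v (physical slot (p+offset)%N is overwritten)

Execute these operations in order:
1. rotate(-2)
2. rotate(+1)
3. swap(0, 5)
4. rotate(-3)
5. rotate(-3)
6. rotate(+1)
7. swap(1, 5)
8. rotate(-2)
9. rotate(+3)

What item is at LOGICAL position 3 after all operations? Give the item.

After op 1 (rotate(-2)): offset=4, physical=[A,B,C,D,E,F], logical=[E,F,A,B,C,D]
After op 2 (rotate(+1)): offset=5, physical=[A,B,C,D,E,F], logical=[F,A,B,C,D,E]
After op 3 (swap(0, 5)): offset=5, physical=[A,B,C,D,F,E], logical=[E,A,B,C,D,F]
After op 4 (rotate(-3)): offset=2, physical=[A,B,C,D,F,E], logical=[C,D,F,E,A,B]
After op 5 (rotate(-3)): offset=5, physical=[A,B,C,D,F,E], logical=[E,A,B,C,D,F]
After op 6 (rotate(+1)): offset=0, physical=[A,B,C,D,F,E], logical=[A,B,C,D,F,E]
After op 7 (swap(1, 5)): offset=0, physical=[A,E,C,D,F,B], logical=[A,E,C,D,F,B]
After op 8 (rotate(-2)): offset=4, physical=[A,E,C,D,F,B], logical=[F,B,A,E,C,D]
After op 9 (rotate(+3)): offset=1, physical=[A,E,C,D,F,B], logical=[E,C,D,F,B,A]

Answer: F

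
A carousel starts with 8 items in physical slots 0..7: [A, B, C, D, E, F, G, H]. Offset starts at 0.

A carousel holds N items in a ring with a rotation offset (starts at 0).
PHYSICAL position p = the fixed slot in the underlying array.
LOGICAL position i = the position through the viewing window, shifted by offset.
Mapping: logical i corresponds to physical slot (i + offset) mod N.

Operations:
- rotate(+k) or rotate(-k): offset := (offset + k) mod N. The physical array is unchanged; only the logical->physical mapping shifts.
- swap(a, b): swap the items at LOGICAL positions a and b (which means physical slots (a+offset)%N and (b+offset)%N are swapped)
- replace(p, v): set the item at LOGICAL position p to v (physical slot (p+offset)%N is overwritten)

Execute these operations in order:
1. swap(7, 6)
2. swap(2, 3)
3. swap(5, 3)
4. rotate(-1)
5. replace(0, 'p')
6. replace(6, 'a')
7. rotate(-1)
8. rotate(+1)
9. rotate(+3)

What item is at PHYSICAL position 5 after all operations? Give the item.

After op 1 (swap(7, 6)): offset=0, physical=[A,B,C,D,E,F,H,G], logical=[A,B,C,D,E,F,H,G]
After op 2 (swap(2, 3)): offset=0, physical=[A,B,D,C,E,F,H,G], logical=[A,B,D,C,E,F,H,G]
After op 3 (swap(5, 3)): offset=0, physical=[A,B,D,F,E,C,H,G], logical=[A,B,D,F,E,C,H,G]
After op 4 (rotate(-1)): offset=7, physical=[A,B,D,F,E,C,H,G], logical=[G,A,B,D,F,E,C,H]
After op 5 (replace(0, 'p')): offset=7, physical=[A,B,D,F,E,C,H,p], logical=[p,A,B,D,F,E,C,H]
After op 6 (replace(6, 'a')): offset=7, physical=[A,B,D,F,E,a,H,p], logical=[p,A,B,D,F,E,a,H]
After op 7 (rotate(-1)): offset=6, physical=[A,B,D,F,E,a,H,p], logical=[H,p,A,B,D,F,E,a]
After op 8 (rotate(+1)): offset=7, physical=[A,B,D,F,E,a,H,p], logical=[p,A,B,D,F,E,a,H]
After op 9 (rotate(+3)): offset=2, physical=[A,B,D,F,E,a,H,p], logical=[D,F,E,a,H,p,A,B]

Answer: a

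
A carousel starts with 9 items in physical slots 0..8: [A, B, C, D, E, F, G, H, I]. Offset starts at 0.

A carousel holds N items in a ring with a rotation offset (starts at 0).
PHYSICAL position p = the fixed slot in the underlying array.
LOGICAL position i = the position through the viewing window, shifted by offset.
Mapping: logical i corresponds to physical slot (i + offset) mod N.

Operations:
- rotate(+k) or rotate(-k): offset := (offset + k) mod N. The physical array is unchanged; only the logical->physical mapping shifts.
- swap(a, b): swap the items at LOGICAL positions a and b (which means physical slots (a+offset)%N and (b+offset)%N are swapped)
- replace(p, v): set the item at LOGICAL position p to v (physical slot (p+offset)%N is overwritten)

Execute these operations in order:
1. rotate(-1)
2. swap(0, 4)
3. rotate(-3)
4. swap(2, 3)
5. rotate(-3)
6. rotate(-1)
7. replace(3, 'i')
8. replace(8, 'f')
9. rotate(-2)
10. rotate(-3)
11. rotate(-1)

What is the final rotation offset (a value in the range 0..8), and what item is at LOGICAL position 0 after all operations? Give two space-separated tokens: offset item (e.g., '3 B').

After op 1 (rotate(-1)): offset=8, physical=[A,B,C,D,E,F,G,H,I], logical=[I,A,B,C,D,E,F,G,H]
After op 2 (swap(0, 4)): offset=8, physical=[A,B,C,I,E,F,G,H,D], logical=[D,A,B,C,I,E,F,G,H]
After op 3 (rotate(-3)): offset=5, physical=[A,B,C,I,E,F,G,H,D], logical=[F,G,H,D,A,B,C,I,E]
After op 4 (swap(2, 3)): offset=5, physical=[A,B,C,I,E,F,G,D,H], logical=[F,G,D,H,A,B,C,I,E]
After op 5 (rotate(-3)): offset=2, physical=[A,B,C,I,E,F,G,D,H], logical=[C,I,E,F,G,D,H,A,B]
After op 6 (rotate(-1)): offset=1, physical=[A,B,C,I,E,F,G,D,H], logical=[B,C,I,E,F,G,D,H,A]
After op 7 (replace(3, 'i')): offset=1, physical=[A,B,C,I,i,F,G,D,H], logical=[B,C,I,i,F,G,D,H,A]
After op 8 (replace(8, 'f')): offset=1, physical=[f,B,C,I,i,F,G,D,H], logical=[B,C,I,i,F,G,D,H,f]
After op 9 (rotate(-2)): offset=8, physical=[f,B,C,I,i,F,G,D,H], logical=[H,f,B,C,I,i,F,G,D]
After op 10 (rotate(-3)): offset=5, physical=[f,B,C,I,i,F,G,D,H], logical=[F,G,D,H,f,B,C,I,i]
After op 11 (rotate(-1)): offset=4, physical=[f,B,C,I,i,F,G,D,H], logical=[i,F,G,D,H,f,B,C,I]

Answer: 4 i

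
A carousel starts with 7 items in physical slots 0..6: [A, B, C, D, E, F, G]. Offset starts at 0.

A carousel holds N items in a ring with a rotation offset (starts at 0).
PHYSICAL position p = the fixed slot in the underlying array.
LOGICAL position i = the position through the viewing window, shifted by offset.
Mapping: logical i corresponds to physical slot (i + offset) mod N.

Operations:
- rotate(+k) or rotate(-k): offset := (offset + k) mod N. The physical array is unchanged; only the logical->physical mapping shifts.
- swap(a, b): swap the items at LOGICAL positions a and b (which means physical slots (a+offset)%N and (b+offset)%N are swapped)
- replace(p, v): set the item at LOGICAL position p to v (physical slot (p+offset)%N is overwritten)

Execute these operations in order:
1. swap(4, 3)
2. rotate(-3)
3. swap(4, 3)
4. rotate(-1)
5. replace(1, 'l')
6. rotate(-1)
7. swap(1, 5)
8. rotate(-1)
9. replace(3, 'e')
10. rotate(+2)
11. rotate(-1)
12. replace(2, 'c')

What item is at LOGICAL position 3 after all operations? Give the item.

Answer: F

Derivation:
After op 1 (swap(4, 3)): offset=0, physical=[A,B,C,E,D,F,G], logical=[A,B,C,E,D,F,G]
After op 2 (rotate(-3)): offset=4, physical=[A,B,C,E,D,F,G], logical=[D,F,G,A,B,C,E]
After op 3 (swap(4, 3)): offset=4, physical=[B,A,C,E,D,F,G], logical=[D,F,G,B,A,C,E]
After op 4 (rotate(-1)): offset=3, physical=[B,A,C,E,D,F,G], logical=[E,D,F,G,B,A,C]
After op 5 (replace(1, 'l')): offset=3, physical=[B,A,C,E,l,F,G], logical=[E,l,F,G,B,A,C]
After op 6 (rotate(-1)): offset=2, physical=[B,A,C,E,l,F,G], logical=[C,E,l,F,G,B,A]
After op 7 (swap(1, 5)): offset=2, physical=[E,A,C,B,l,F,G], logical=[C,B,l,F,G,E,A]
After op 8 (rotate(-1)): offset=1, physical=[E,A,C,B,l,F,G], logical=[A,C,B,l,F,G,E]
After op 9 (replace(3, 'e')): offset=1, physical=[E,A,C,B,e,F,G], logical=[A,C,B,e,F,G,E]
After op 10 (rotate(+2)): offset=3, physical=[E,A,C,B,e,F,G], logical=[B,e,F,G,E,A,C]
After op 11 (rotate(-1)): offset=2, physical=[E,A,C,B,e,F,G], logical=[C,B,e,F,G,E,A]
After op 12 (replace(2, 'c')): offset=2, physical=[E,A,C,B,c,F,G], logical=[C,B,c,F,G,E,A]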